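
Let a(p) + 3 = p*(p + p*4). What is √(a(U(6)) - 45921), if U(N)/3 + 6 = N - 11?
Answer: I*√40479 ≈ 201.19*I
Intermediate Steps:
U(N) = -51 + 3*N (U(N) = -18 + 3*(N - 11) = -18 + 3*(-11 + N) = -18 + (-33 + 3*N) = -51 + 3*N)
a(p) = -3 + 5*p² (a(p) = -3 + p*(p + p*4) = -3 + p*(p + 4*p) = -3 + p*(5*p) = -3 + 5*p²)
√(a(U(6)) - 45921) = √((-3 + 5*(-51 + 3*6)²) - 45921) = √((-3 + 5*(-51 + 18)²) - 45921) = √((-3 + 5*(-33)²) - 45921) = √((-3 + 5*1089) - 45921) = √((-3 + 5445) - 45921) = √(5442 - 45921) = √(-40479) = I*√40479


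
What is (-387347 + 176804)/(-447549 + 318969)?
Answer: 70181/42860 ≈ 1.6374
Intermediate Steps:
(-387347 + 176804)/(-447549 + 318969) = -210543/(-128580) = -210543*(-1/128580) = 70181/42860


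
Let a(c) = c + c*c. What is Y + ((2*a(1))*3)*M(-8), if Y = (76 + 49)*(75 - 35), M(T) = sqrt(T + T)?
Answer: 5000 + 48*I ≈ 5000.0 + 48.0*I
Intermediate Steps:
a(c) = c + c**2
M(T) = sqrt(2)*sqrt(T) (M(T) = sqrt(2*T) = sqrt(2)*sqrt(T))
Y = 5000 (Y = 125*40 = 5000)
Y + ((2*a(1))*3)*M(-8) = 5000 + ((2*(1*(1 + 1)))*3)*(sqrt(2)*sqrt(-8)) = 5000 + ((2*(1*2))*3)*(sqrt(2)*(2*I*sqrt(2))) = 5000 + ((2*2)*3)*(4*I) = 5000 + (4*3)*(4*I) = 5000 + 12*(4*I) = 5000 + 48*I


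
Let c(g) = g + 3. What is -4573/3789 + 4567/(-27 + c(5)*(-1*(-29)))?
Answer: 16366898/776745 ≈ 21.071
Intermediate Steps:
c(g) = 3 + g
-4573/3789 + 4567/(-27 + c(5)*(-1*(-29))) = -4573/3789 + 4567/(-27 + (3 + 5)*(-1*(-29))) = -4573*1/3789 + 4567/(-27 + 8*29) = -4573/3789 + 4567/(-27 + 232) = -4573/3789 + 4567/205 = 16366898/776745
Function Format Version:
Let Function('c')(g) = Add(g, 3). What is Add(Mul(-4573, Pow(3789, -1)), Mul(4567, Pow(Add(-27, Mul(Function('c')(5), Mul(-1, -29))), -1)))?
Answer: Rational(16366898, 776745) ≈ 21.071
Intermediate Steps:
Function('c')(g) = Add(3, g)
Add(Mul(-4573, Pow(3789, -1)), Mul(4567, Pow(Add(-27, Mul(Function('c')(5), Mul(-1, -29))), -1))) = Add(Mul(-4573, Pow(3789, -1)), Mul(4567, Pow(Add(-27, Mul(Add(3, 5), Mul(-1, -29))), -1))) = Add(Mul(-4573, Rational(1, 3789)), Mul(4567, Pow(Add(-27, Mul(8, 29)), -1))) = Add(Rational(-4573, 3789), Mul(4567, Pow(Add(-27, 232), -1))) = Add(Rational(-4573, 3789), Mul(4567, Pow(205, -1))) = Add(Rational(-4573, 3789), Mul(4567, Rational(1, 205))) = Add(Rational(-4573, 3789), Rational(4567, 205)) = Rational(16366898, 776745)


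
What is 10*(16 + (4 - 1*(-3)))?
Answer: 230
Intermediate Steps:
10*(16 + (4 - 1*(-3))) = 10*(16 + (4 + 3)) = 10*(16 + 7) = 10*23 = 230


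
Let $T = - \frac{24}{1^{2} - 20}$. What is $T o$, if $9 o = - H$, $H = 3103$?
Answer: $- \frac{24824}{57} \approx -435.51$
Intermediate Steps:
$o = - \frac{3103}{9}$ ($o = \frac{\left(-1\right) 3103}{9} = \frac{1}{9} \left(-3103\right) = - \frac{3103}{9} \approx -344.78$)
$T = \frac{24}{19}$ ($T = - \frac{24}{1 - 20} = - \frac{24}{-19} = \left(-24\right) \left(- \frac{1}{19}\right) = \frac{24}{19} \approx 1.2632$)
$T o = \frac{24}{19} \left(- \frac{3103}{9}\right) = - \frac{24824}{57}$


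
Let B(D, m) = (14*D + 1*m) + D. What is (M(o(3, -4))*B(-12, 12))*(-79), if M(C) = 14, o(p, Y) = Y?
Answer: 185808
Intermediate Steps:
B(D, m) = m + 15*D (B(D, m) = (14*D + m) + D = (m + 14*D) + D = m + 15*D)
(M(o(3, -4))*B(-12, 12))*(-79) = (14*(12 + 15*(-12)))*(-79) = (14*(12 - 180))*(-79) = (14*(-168))*(-79) = -2352*(-79) = 185808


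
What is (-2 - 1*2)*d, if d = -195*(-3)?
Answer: -2340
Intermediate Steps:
d = 585 (d = -1*(-585) = 585)
(-2 - 1*2)*d = (-2 - 1*2)*585 = (-2 - 2)*585 = -4*585 = -2340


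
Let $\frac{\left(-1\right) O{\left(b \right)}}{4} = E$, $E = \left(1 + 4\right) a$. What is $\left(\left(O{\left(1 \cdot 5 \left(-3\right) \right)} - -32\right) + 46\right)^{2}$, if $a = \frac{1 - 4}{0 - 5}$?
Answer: $4356$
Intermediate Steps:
$a = \frac{3}{5}$ ($a = - \frac{3}{-5} = \left(-3\right) \left(- \frac{1}{5}\right) = \frac{3}{5} \approx 0.6$)
$E = 3$ ($E = \left(1 + 4\right) \frac{3}{5} = 5 \cdot \frac{3}{5} = 3$)
$O{\left(b \right)} = -12$ ($O{\left(b \right)} = \left(-4\right) 3 = -12$)
$\left(\left(O{\left(1 \cdot 5 \left(-3\right) \right)} - -32\right) + 46\right)^{2} = \left(\left(-12 - -32\right) + 46\right)^{2} = \left(\left(-12 + 32\right) + 46\right)^{2} = \left(20 + 46\right)^{2} = 66^{2} = 4356$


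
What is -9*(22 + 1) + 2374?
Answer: 2167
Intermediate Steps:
-9*(22 + 1) + 2374 = -9*23 + 2374 = -207 + 2374 = 2167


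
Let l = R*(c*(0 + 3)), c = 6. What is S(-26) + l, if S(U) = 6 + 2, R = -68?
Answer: -1216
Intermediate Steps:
S(U) = 8
l = -1224 (l = -408*(0 + 3) = -408*3 = -68*18 = -1224)
S(-26) + l = 8 - 1224 = -1216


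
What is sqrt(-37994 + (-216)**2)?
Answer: sqrt(8662) ≈ 93.070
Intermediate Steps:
sqrt(-37994 + (-216)**2) = sqrt(-37994 + 46656) = sqrt(8662)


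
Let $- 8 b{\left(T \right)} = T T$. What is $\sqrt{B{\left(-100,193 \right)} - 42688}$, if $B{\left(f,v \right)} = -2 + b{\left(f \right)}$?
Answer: $26 i \sqrt{65} \approx 209.62 i$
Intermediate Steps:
$b{\left(T \right)} = - \frac{T^{2}}{8}$ ($b{\left(T \right)} = - \frac{T T}{8} = - \frac{T^{2}}{8}$)
$B{\left(f,v \right)} = -2 - \frac{f^{2}}{8}$
$\sqrt{B{\left(-100,193 \right)} - 42688} = \sqrt{\left(-2 - \frac{\left(-100\right)^{2}}{8}\right) - 42688} = \sqrt{\left(-2 - 1250\right) - 42688} = \sqrt{-1252 - 42688} = \sqrt{-43940} = 26 i \sqrt{65}$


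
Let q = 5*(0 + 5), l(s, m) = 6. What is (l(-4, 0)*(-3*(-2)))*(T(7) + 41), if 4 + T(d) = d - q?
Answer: 684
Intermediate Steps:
q = 25 (q = 5*5 = 25)
T(d) = -29 + d (T(d) = -4 + (d - 1*25) = -4 + (d - 25) = -4 + (-25 + d) = -29 + d)
(l(-4, 0)*(-3*(-2)))*(T(7) + 41) = (6*(-3*(-2)))*((-29 + 7) + 41) = (6*6)*(-22 + 41) = 36*19 = 684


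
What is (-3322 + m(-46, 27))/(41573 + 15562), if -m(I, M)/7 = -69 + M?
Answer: -3028/57135 ≈ -0.052997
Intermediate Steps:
m(I, M) = 483 - 7*M (m(I, M) = -7*(-69 + M) = 483 - 7*M)
(-3322 + m(-46, 27))/(41573 + 15562) = (-3322 + (483 - 7*27))/(41573 + 15562) = (-3322 + (483 - 189))/57135 = (-3322 + 294)*(1/57135) = -3028*1/57135 = -3028/57135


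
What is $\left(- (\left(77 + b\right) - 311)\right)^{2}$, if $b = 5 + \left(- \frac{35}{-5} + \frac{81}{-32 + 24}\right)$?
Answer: $\frac{3448449}{64} \approx 53882.0$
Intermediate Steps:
$b = \frac{15}{8}$ ($b = 5 + \left(\left(-35\right) \left(- \frac{1}{5}\right) + \frac{81}{-8}\right) = 5 + \left(7 + 81 \left(- \frac{1}{8}\right)\right) = 5 + \left(7 - \frac{81}{8}\right) = 5 - \frac{25}{8} = \frac{15}{8} \approx 1.875$)
$\left(- (\left(77 + b\right) - 311)\right)^{2} = \left(- (\left(77 + \frac{15}{8}\right) - 311)\right)^{2} = \left(- (\frac{631}{8} - 311)\right)^{2} = \left(\left(-1\right) \left(- \frac{1857}{8}\right)\right)^{2} = \left(\frac{1857}{8}\right)^{2} = \frac{3448449}{64}$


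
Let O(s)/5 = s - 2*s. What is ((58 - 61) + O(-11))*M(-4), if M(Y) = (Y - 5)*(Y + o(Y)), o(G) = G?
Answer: 3744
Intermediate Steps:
O(s) = -5*s (O(s) = 5*(s - 2*s) = 5*(-s) = -5*s)
M(Y) = 2*Y*(-5 + Y) (M(Y) = (Y - 5)*(Y + Y) = (-5 + Y)*(2*Y) = 2*Y*(-5 + Y))
((58 - 61) + O(-11))*M(-4) = ((58 - 61) - 5*(-11))*(2*(-4)*(-5 - 4)) = (-3 + 55)*(2*(-4)*(-9)) = 52*72 = 3744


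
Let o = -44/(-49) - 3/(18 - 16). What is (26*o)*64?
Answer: -49088/49 ≈ -1001.8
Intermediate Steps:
o = -59/98 (o = -44*(-1/49) - 3/2 = 44/49 - 3*½ = 44/49 - 3/2 = -59/98 ≈ -0.60204)
(26*o)*64 = (26*(-59/98))*64 = -767/49*64 = -49088/49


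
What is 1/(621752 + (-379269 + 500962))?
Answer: 1/743445 ≈ 1.3451e-6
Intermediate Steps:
1/(621752 + (-379269 + 500962)) = 1/(621752 + 121693) = 1/743445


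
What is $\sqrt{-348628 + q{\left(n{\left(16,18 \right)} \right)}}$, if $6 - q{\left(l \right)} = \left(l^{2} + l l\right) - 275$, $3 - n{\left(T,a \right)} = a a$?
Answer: $61 i \sqrt{149} \approx 744.6 i$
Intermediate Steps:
$n{\left(T,a \right)} = 3 - a^{2}$ ($n{\left(T,a \right)} = 3 - a a = 3 - a^{2}$)
$q{\left(l \right)} = 281 - 2 l^{2}$ ($q{\left(l \right)} = 6 - \left(\left(l^{2} + l l\right) - 275\right) = 6 - \left(\left(l^{2} + l^{2}\right) - 275\right) = 6 - \left(2 l^{2} - 275\right) = 6 - \left(-275 + 2 l^{2}\right) = 281 - 2 l^{2}$)
$\sqrt{-348628 + q{\left(n{\left(16,18 \right)} \right)}} = \sqrt{-348628 + \left(281 - 2 \left(3 - 18^{2}\right)^{2}\right)} = \sqrt{-348628 + \left(281 - 2 \left(3 - 324\right)^{2}\right)} = \sqrt{-348628 + \left(281 - 2 \left(-321\right)^{2}\right)} = \sqrt{-348628 + \left(281 - 206082\right)} = \sqrt{-348628 - 205801} = \sqrt{-554429} = 61 i \sqrt{149}$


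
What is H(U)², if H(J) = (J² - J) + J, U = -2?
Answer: 16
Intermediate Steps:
H(J) = J²
H(U)² = ((-2)²)² = 4² = 16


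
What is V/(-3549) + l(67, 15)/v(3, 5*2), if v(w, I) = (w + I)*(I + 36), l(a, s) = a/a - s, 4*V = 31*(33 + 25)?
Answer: -24499/163254 ≈ -0.15007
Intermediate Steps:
V = 899/2 (V = (31*(33 + 25))/4 = (31*58)/4 = (1/4)*1798 = 899/2 ≈ 449.50)
l(a, s) = 1 - s
v(w, I) = (36 + I)*(I + w) (v(w, I) = (I + w)*(36 + I) = (36 + I)*(I + w))
V/(-3549) + l(67, 15)/v(3, 5*2) = (899/2)/(-3549) + (1 - 1*15)/((5*2)**2 + 36*(5*2) + 36*3 + (5*2)*3) = (899/2)*(-1/3549) + (1 - 15)/(10**2 + 36*10 + 108 + 10*3) = -899/7098 - 14/(100 + 360 + 108 + 30) = -899/7098 - 14/598 = -899/7098 - 14*1/598 = -899/7098 - 7/299 = -24499/163254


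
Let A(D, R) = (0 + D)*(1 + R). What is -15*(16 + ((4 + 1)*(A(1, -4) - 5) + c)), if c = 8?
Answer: 240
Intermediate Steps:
A(D, R) = D*(1 + R)
-15*(16 + ((4 + 1)*(A(1, -4) - 5) + c)) = -15*(16 + ((4 + 1)*(1*(1 - 4) - 5) + 8)) = -15*(16 + (5*(1*(-3) - 5) + 8)) = -15*(16 + (5*(-3 - 5) + 8)) = -15*(16 + (5*(-8) + 8)) = -15*(16 + (-40 + 8)) = -15*(16 - 32) = -15*(-16) = 240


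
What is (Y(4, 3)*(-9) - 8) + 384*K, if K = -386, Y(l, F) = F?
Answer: -148259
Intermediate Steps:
(Y(4, 3)*(-9) - 8) + 384*K = (3*(-9) - 8) + 384*(-386) = (-27 - 8) - 148224 = -35 - 148224 = -148259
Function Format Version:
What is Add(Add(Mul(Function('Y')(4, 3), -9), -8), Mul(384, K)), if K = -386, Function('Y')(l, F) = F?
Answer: -148259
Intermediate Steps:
Add(Add(Mul(Function('Y')(4, 3), -9), -8), Mul(384, K)) = Add(Add(Mul(3, -9), -8), Mul(384, -386)) = Add(Add(-27, -8), -148224) = Add(-35, -148224) = -148259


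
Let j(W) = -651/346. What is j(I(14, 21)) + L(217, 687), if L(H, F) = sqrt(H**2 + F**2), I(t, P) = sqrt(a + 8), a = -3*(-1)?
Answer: -651/346 + sqrt(519058) ≈ 718.58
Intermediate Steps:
a = 3
I(t, P) = sqrt(11) (I(t, P) = sqrt(3 + 8) = sqrt(11))
j(W) = -651/346 (j(W) = -651*1/346 = -651/346)
L(H, F) = sqrt(F**2 + H**2)
j(I(14, 21)) + L(217, 687) = -651/346 + sqrt(687**2 + 217**2) = -651/346 + sqrt(471969 + 47089) = -651/346 + sqrt(519058)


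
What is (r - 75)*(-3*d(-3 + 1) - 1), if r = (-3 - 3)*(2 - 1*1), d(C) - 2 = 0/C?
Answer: 567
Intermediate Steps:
d(C) = 2 (d(C) = 2 + 0/C = 2 + 0 = 2)
r = -6 (r = -6*(2 - 1) = -6*1 = -6)
(r - 75)*(-3*d(-3 + 1) - 1) = (-6 - 75)*(-3*2 - 1) = -81*(-6 - 1) = -81*(-7) = 567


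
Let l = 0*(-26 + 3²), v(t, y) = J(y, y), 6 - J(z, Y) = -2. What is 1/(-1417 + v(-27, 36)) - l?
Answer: -1/1409 ≈ -0.00070972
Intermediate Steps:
J(z, Y) = 8 (J(z, Y) = 6 - 1*(-2) = 6 + 2 = 8)
v(t, y) = 8
l = 0 (l = 0*(-26 + 9) = 0*(-17) = 0)
1/(-1417 + v(-27, 36)) - l = 1/(-1417 + 8) - 1*0 = 1/(-1409) + 0 = -1/1409 + 0 = -1/1409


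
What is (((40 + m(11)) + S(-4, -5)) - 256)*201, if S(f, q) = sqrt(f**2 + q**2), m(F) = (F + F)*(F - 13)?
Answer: -52260 + 201*sqrt(41) ≈ -50973.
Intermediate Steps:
m(F) = 2*F*(-13 + F) (m(F) = (2*F)*(-13 + F) = 2*F*(-13 + F))
(((40 + m(11)) + S(-4, -5)) - 256)*201 = (((40 + 2*11*(-13 + 11)) + sqrt((-4)**2 + (-5)**2)) - 256)*201 = (((40 + 2*11*(-2)) + sqrt(16 + 25)) - 256)*201 = (((40 - 44) + sqrt(41)) - 256)*201 = ((-4 + sqrt(41)) - 256)*201 = (-260 + sqrt(41))*201 = -52260 + 201*sqrt(41)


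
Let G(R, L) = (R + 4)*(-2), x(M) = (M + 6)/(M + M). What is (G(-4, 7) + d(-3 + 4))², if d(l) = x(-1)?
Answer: 25/4 ≈ 6.2500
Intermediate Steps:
x(M) = (6 + M)/(2*M) (x(M) = (6 + M)/((2*M)) = (6 + M)*(1/(2*M)) = (6 + M)/(2*M))
G(R, L) = -8 - 2*R (G(R, L) = (4 + R)*(-2) = -8 - 2*R)
d(l) = -5/2 (d(l) = (½)*(6 - 1)/(-1) = (½)*(-1)*5 = -5/2)
(G(-4, 7) + d(-3 + 4))² = ((-8 - 2*(-4)) - 5/2)² = ((-8 + 8) - 5/2)² = (0 - 5/2)² = (-5/2)² = 25/4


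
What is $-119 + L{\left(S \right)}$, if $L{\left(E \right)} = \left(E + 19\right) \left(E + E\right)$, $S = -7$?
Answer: $-287$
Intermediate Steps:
$L{\left(E \right)} = 2 E \left(19 + E\right)$ ($L{\left(E \right)} = \left(19 + E\right) 2 E = 2 E \left(19 + E\right)$)
$-119 + L{\left(S \right)} = -119 + 2 \left(-7\right) \left(19 - 7\right) = -119 + 2 \left(-7\right) 12 = -119 - 168 = -287$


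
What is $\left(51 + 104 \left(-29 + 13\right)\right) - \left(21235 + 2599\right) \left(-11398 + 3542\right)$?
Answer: $187238291$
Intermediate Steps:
$\left(51 + 104 \left(-29 + 13\right)\right) - \left(21235 + 2599\right) \left(-11398 + 3542\right) = \left(51 + 104 \left(-16\right)\right) - 23834 \left(-7856\right) = \left(51 - 1664\right) - -187239904 = -1613 + 187239904 = 187238291$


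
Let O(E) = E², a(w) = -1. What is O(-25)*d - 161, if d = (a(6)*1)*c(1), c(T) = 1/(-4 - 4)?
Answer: -663/8 ≈ -82.875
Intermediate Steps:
c(T) = -⅛ (c(T) = 1/(-8) = -⅛)
d = ⅛ (d = -1*1*(-⅛) = -1*(-⅛) = ⅛ ≈ 0.12500)
O(-25)*d - 161 = (-25)²*(⅛) - 161 = 625*(⅛) - 161 = 625/8 - 161 = -663/8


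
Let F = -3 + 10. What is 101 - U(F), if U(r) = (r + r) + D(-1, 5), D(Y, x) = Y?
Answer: 88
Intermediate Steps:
F = 7
U(r) = -1 + 2*r (U(r) = (r + r) - 1 = 2*r - 1 = -1 + 2*r)
101 - U(F) = 101 - (-1 + 2*7) = 101 - (-1 + 14) = 101 - 1*13 = 101 - 13 = 88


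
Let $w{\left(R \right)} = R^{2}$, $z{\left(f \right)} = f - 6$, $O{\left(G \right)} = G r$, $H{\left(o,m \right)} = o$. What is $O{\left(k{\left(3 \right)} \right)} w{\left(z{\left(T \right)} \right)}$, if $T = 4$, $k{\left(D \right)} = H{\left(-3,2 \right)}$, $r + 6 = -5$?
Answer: $132$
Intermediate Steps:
$r = -11$ ($r = -6 - 5 = -11$)
$k{\left(D \right)} = -3$
$O{\left(G \right)} = - 11 G$ ($O{\left(G \right)} = G \left(-11\right) = - 11 G$)
$z{\left(f \right)} = -6 + f$ ($z{\left(f \right)} = f - 6 = -6 + f$)
$O{\left(k{\left(3 \right)} \right)} w{\left(z{\left(T \right)} \right)} = \left(-11\right) \left(-3\right) \left(-6 + 4\right)^{2} = 33 \left(-2\right)^{2} = 33 \cdot 4 = 132$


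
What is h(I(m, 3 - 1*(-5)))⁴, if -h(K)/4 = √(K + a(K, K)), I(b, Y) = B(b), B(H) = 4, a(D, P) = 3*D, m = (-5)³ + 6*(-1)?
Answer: 65536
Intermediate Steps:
m = -131 (m = -125 - 6 = -131)
I(b, Y) = 4
h(K) = -8*√K (h(K) = -4*√(K + 3*K) = -4*2*√K = -8*√K)
h(I(m, 3 - 1*(-5)))⁴ = (-8*√4)⁴ = (-8*2)⁴ = (-16)⁴ = 65536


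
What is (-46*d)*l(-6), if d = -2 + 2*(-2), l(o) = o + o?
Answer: -3312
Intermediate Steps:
l(o) = 2*o
d = -6 (d = -2 - 4 = -6)
(-46*d)*l(-6) = (-46*(-6))*(2*(-6)) = 276*(-12) = -3312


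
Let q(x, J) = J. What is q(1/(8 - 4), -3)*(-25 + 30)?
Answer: -15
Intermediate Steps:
q(1/(8 - 4), -3)*(-25 + 30) = -3*(-25 + 30) = -3*5 = -15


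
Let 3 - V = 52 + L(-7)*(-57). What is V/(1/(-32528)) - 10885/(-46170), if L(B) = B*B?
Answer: -824197584511/9234 ≈ -8.9257e+7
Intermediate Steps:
L(B) = B**2
V = 2744 (V = 3 - (52 + (-7)**2*(-57)) = 3 - (52 + 49*(-57)) = 3 - (52 - 2793) = 3 - 1*(-2741) = 3 + 2741 = 2744)
V/(1/(-32528)) - 10885/(-46170) = 2744/(1/(-32528)) - 10885/(-46170) = 2744/(-1/32528) - 10885*(-1/46170) = 2744*(-32528) + 2177/9234 = -89256832 + 2177/9234 = -824197584511/9234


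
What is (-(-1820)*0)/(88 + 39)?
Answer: 0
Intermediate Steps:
(-(-1820)*0)/(88 + 39) = -91*0/127 = 0*(1/127) = 0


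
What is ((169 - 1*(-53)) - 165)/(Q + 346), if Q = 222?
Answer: 57/568 ≈ 0.10035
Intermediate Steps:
((169 - 1*(-53)) - 165)/(Q + 346) = ((169 - 1*(-53)) - 165)/(222 + 346) = ((169 + 53) - 165)/568 = (222 - 165)*(1/568) = 57*(1/568) = 57/568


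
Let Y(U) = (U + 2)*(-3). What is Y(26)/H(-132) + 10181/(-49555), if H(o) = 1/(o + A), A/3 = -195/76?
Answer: 11048440696/941545 ≈ 11734.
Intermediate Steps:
Y(U) = -6 - 3*U (Y(U) = (2 + U)*(-3) = -6 - 3*U)
A = -585/76 (A = 3*(-195/76) = -585/76 ≈ -7.6974)
H(o) = 1/(-585/76 + o) (H(o) = 1/(o - 585/76) = 1/(-585/76 + o))
Y(26)/H(-132) + 10181/(-49555) = (-6 - 3*26)/((76/(-585 + 76*(-132)))) + 10181/(-49555) = (-6 - 78)/((76/(-585 - 10032))) + 10181*(-1/49555) = -84/(76/(-10617)) - 10181/49555 = -84/(76*(-1/10617)) - 10181/49555 = -84/(-76/10617) - 10181/49555 = -84*(-10617/76) - 10181/49555 = 222957/19 - 10181/49555 = 11048440696/941545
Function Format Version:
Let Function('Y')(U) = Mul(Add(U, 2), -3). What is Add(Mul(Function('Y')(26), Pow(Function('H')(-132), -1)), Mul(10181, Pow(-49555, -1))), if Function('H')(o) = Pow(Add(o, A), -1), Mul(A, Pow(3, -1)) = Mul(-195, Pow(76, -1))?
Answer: Rational(11048440696, 941545) ≈ 11734.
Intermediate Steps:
Function('Y')(U) = Add(-6, Mul(-3, U)) (Function('Y')(U) = Mul(Add(2, U), -3) = Add(-6, Mul(-3, U)))
A = Rational(-585, 76) (A = Mul(3, Mul(-195, Pow(76, -1))) = Mul(3, Mul(-195, Rational(1, 76))) = Mul(3, Rational(-195, 76)) = Rational(-585, 76) ≈ -7.6974)
Function('H')(o) = Pow(Add(Rational(-585, 76), o), -1) (Function('H')(o) = Pow(Add(o, Rational(-585, 76)), -1) = Pow(Add(Rational(-585, 76), o), -1))
Add(Mul(Function('Y')(26), Pow(Function('H')(-132), -1)), Mul(10181, Pow(-49555, -1))) = Add(Mul(Add(-6, Mul(-3, 26)), Pow(Mul(76, Pow(Add(-585, Mul(76, -132)), -1)), -1)), Mul(10181, Pow(-49555, -1))) = Add(Mul(Add(-6, -78), Pow(Mul(76, Pow(Add(-585, -10032), -1)), -1)), Mul(10181, Rational(-1, 49555))) = Add(Mul(-84, Pow(Mul(76, Pow(-10617, -1)), -1)), Rational(-10181, 49555)) = Add(Mul(-84, Pow(Mul(76, Rational(-1, 10617)), -1)), Rational(-10181, 49555)) = Add(Mul(-84, Pow(Rational(-76, 10617), -1)), Rational(-10181, 49555)) = Add(Mul(-84, Rational(-10617, 76)), Rational(-10181, 49555)) = Add(Rational(222957, 19), Rational(-10181, 49555)) = Rational(11048440696, 941545)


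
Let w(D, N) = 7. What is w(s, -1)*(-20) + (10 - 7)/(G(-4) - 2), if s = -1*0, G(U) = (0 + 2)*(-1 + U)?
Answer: -561/4 ≈ -140.25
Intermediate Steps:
G(U) = -2 + 2*U (G(U) = 2*(-1 + U) = -2 + 2*U)
s = 0
w(s, -1)*(-20) + (10 - 7)/(G(-4) - 2) = 7*(-20) + (10 - 7)/((-2 + 2*(-4)) - 2) = -140 + 3/((-2 - 8) - 2) = -140 + 3/(-10 - 2) = -140 + 3/(-12) = -140 + 3*(-1/12) = -140 - 1/4 = -561/4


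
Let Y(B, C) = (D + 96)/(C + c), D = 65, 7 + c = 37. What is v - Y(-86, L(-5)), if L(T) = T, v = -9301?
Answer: -232686/25 ≈ -9307.4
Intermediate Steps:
c = 30 (c = -7 + 37 = 30)
Y(B, C) = 161/(30 + C) (Y(B, C) = (65 + 96)/(C + 30) = 161/(30 + C))
v - Y(-86, L(-5)) = -9301 - 161/(30 - 5) = -9301 - 161/25 = -232686/25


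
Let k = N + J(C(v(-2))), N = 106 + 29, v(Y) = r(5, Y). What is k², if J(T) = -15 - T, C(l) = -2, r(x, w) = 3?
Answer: 14884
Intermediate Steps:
v(Y) = 3
N = 135
k = 122 (k = 135 + (-15 - 1*(-2)) = 135 + (-15 + 2) = 135 - 13 = 122)
k² = 122² = 14884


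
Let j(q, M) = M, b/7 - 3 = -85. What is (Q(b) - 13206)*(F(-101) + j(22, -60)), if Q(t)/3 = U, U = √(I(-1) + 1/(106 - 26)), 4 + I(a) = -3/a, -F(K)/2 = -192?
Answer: -4278744 + 243*I*√395/5 ≈ -4.2787e+6 + 965.91*I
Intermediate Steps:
b = -574 (b = 21 + 7*(-85) = 21 - 595 = -574)
F(K) = 384 (F(K) = -2*(-192) = 384)
I(a) = -4 - 3/a
U = I*√395/20 (U = √((-4 - 3/(-1)) + 1/(106 - 26)) = √((-4 - 3*(-1)) + 1/80) = √((-4 + 3) + 1/80) = √(-1 + 1/80) = √(-79/80) = I*√395/20 ≈ 0.99373*I)
Q(t) = 3*I*√395/20 (Q(t) = 3*(I*√395/20) = 3*I*√395/20)
(Q(b) - 13206)*(F(-101) + j(22, -60)) = (3*I*√395/20 - 13206)*(384 - 60) = (-13206 + 3*I*√395/20)*324 = -4278744 + 243*I*√395/5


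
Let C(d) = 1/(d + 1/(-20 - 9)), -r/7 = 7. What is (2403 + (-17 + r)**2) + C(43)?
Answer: 8421743/1246 ≈ 6759.0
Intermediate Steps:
r = -49 (r = -7*7 = -49)
C(d) = 1/(-1/29 + d) (C(d) = 1/(d + 1/(-29)) = 1/(d - 1/29) = 1/(-1/29 + d))
(2403 + (-17 + r)**2) + C(43) = (2403 + (-17 - 49)**2) + 29/(-1 + 29*43) = (2403 + (-66)**2) + 29/(-1 + 1247) = (2403 + 4356) + 29/1246 = 6759 + 29*(1/1246) = 6759 + 29/1246 = 8421743/1246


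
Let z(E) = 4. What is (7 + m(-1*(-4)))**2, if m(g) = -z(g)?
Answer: 9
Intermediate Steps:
m(g) = -4 (m(g) = -1*4 = -4)
(7 + m(-1*(-4)))**2 = (7 - 4)**2 = 3**2 = 9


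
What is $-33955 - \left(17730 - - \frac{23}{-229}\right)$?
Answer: $- \frac{11835842}{229} \approx -51685.0$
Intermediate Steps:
$-33955 - \left(17730 - - \frac{23}{-229}\right) = -33955 - \left(17730 - \left(-23\right) \left(- \frac{1}{229}\right)\right) = -33955 - \left(17730 - \frac{23}{229}\right) = -33955 - \frac{4060147}{229} = - \frac{11835842}{229}$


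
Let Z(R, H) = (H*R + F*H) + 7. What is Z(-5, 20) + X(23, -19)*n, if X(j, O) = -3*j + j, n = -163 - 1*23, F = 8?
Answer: 8623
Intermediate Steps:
Z(R, H) = 7 + 8*H + H*R (Z(R, H) = (H*R + 8*H) + 7 = (8*H + H*R) + 7 = 7 + 8*H + H*R)
n = -186 (n = -163 - 23 = -186)
X(j, O) = -2*j
Z(-5, 20) + X(23, -19)*n = (7 + 8*20 + 20*(-5)) - 2*23*(-186) = (7 + 160 - 100) - 46*(-186) = 67 + 8556 = 8623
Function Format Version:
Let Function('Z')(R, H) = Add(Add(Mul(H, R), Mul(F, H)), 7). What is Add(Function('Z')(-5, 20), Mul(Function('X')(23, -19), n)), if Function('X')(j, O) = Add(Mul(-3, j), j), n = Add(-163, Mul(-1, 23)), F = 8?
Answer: 8623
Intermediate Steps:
Function('Z')(R, H) = Add(7, Mul(8, H), Mul(H, R)) (Function('Z')(R, H) = Add(Add(Mul(H, R), Mul(8, H)), 7) = Add(Add(Mul(8, H), Mul(H, R)), 7) = Add(7, Mul(8, H), Mul(H, R)))
n = -186 (n = Add(-163, -23) = -186)
Function('X')(j, O) = Mul(-2, j)
Add(Function('Z')(-5, 20), Mul(Function('X')(23, -19), n)) = Add(Add(7, Mul(8, 20), Mul(20, -5)), Mul(Mul(-2, 23), -186)) = Add(Add(7, 160, -100), Mul(-46, -186)) = Add(67, 8556) = 8623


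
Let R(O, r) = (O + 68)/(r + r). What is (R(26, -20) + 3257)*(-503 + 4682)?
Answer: 272023647/20 ≈ 1.3601e+7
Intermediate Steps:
R(O, r) = (68 + O)/(2*r) (R(O, r) = (68 + O)/((2*r)) = (68 + O)*(1/(2*r)) = (68 + O)/(2*r))
(R(26, -20) + 3257)*(-503 + 4682) = ((½)*(68 + 26)/(-20) + 3257)*(-503 + 4682) = ((½)*(-1/20)*94 + 3257)*4179 = (-47/20 + 3257)*4179 = (65093/20)*4179 = 272023647/20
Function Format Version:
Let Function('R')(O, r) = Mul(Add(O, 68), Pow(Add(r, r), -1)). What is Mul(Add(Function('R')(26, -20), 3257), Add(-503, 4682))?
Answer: Rational(272023647, 20) ≈ 1.3601e+7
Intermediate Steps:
Function('R')(O, r) = Mul(Rational(1, 2), Pow(r, -1), Add(68, O)) (Function('R')(O, r) = Mul(Add(68, O), Pow(Mul(2, r), -1)) = Mul(Add(68, O), Mul(Rational(1, 2), Pow(r, -1))) = Mul(Rational(1, 2), Pow(r, -1), Add(68, O)))
Mul(Add(Function('R')(26, -20), 3257), Add(-503, 4682)) = Mul(Add(Mul(Rational(1, 2), Pow(-20, -1), Add(68, 26)), 3257), Add(-503, 4682)) = Mul(Add(Mul(Rational(1, 2), Rational(-1, 20), 94), 3257), 4179) = Mul(Add(Rational(-47, 20), 3257), 4179) = Mul(Rational(65093, 20), 4179) = Rational(272023647, 20)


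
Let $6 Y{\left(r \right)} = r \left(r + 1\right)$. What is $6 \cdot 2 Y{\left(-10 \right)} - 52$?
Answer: $128$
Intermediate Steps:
$Y{\left(r \right)} = \frac{r \left(1 + r\right)}{6}$ ($Y{\left(r \right)} = \frac{r \left(r + 1\right)}{6} = \frac{r \left(1 + r\right)}{6}$)
$6 \cdot 2 Y{\left(-10 \right)} - 52 = 6 \cdot 2 \cdot \frac{1}{6} \left(-10\right) \left(1 - 10\right) - 52 = 12 \cdot \frac{1}{6} \left(-10\right) \left(-9\right) - 52 = 12 \cdot 15 - 52 = 180 - 52 = 128$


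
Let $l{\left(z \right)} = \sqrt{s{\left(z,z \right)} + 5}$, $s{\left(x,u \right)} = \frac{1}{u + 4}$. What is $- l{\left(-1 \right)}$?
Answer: $- \frac{4 \sqrt{3}}{3} \approx -2.3094$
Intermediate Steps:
$s{\left(x,u \right)} = \frac{1}{4 + u}$
$l{\left(z \right)} = \sqrt{5 + \frac{1}{4 + z}}$ ($l{\left(z \right)} = \sqrt{\frac{1}{4 + z} + 5} = \sqrt{5 + \frac{1}{4 + z}}$)
$- l{\left(-1 \right)} = - \sqrt{\frac{21 + 5 \left(-1\right)}{4 - 1}} = - \sqrt{\frac{21 - 5}{3}} = - \sqrt{\frac{1}{3} \cdot 16} = - \sqrt{\frac{16}{3}} = - \frac{4 \sqrt{3}}{3}$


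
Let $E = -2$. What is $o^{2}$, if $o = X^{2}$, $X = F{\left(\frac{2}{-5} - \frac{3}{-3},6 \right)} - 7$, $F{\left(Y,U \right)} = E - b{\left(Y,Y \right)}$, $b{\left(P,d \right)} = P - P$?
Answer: $6561$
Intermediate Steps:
$b{\left(P,d \right)} = 0$
$F{\left(Y,U \right)} = -2$ ($F{\left(Y,U \right)} = -2 - 0 = -2 + 0 = -2$)
$X = -9$ ($X = -2 - 7 = -9$)
$o = 81$ ($o = \left(-9\right)^{2} = 81$)
$o^{2} = 81^{2} = 6561$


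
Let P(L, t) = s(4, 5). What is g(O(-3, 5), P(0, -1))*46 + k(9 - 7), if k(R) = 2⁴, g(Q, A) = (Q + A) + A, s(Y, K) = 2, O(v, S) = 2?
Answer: 292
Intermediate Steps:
P(L, t) = 2
g(Q, A) = Q + 2*A (g(Q, A) = (A + Q) + A = Q + 2*A)
k(R) = 16
g(O(-3, 5), P(0, -1))*46 + k(9 - 7) = (2 + 2*2)*46 + 16 = (2 + 4)*46 + 16 = 6*46 + 16 = 276 + 16 = 292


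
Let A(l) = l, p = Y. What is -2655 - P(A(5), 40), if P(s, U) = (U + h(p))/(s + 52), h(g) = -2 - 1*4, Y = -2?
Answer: -151369/57 ≈ -2655.6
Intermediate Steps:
p = -2
h(g) = -6 (h(g) = -2 - 4 = -6)
P(s, U) = (-6 + U)/(52 + s) (P(s, U) = (U - 6)/(s + 52) = (-6 + U)/(52 + s))
-2655 - P(A(5), 40) = -2655 - (-6 + 40)/(52 + 5) = -2655 - 34/57 = -151369/57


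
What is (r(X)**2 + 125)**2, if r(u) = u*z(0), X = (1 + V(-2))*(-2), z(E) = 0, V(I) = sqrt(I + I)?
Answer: 15625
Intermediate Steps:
V(I) = sqrt(2)*sqrt(I) (V(I) = sqrt(2*I) = sqrt(2)*sqrt(I))
X = -2 - 4*I (X = (1 + sqrt(2)*sqrt(-2))*(-2) = (1 + sqrt(2)*(I*sqrt(2)))*(-2) = (1 + 2*I)*(-2) = -2 - 4*I ≈ -2.0 - 4.0*I)
r(u) = 0 (r(u) = u*0 = 0)
(r(X)**2 + 125)**2 = (0**2 + 125)**2 = (0 + 125)**2 = 125**2 = 15625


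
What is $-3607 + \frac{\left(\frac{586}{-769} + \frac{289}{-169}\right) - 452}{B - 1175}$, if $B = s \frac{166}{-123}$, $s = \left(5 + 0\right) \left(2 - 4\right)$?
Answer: $- \frac{66963465073274}{18566878265} \approx -3606.6$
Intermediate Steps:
$s = -10$ ($s = 5 \left(-2\right) = -10$)
$B = \frac{1660}{123}$ ($B = - 10 \frac{166}{-123} = - 10 \cdot 166 \left(- \frac{1}{123}\right) = \left(-10\right) \left(- \frac{166}{123}\right) = \frac{1660}{123} \approx 13.496$)
$-3607 + \frac{\left(\frac{586}{-769} + \frac{289}{-169}\right) - 452}{B - 1175} = -3607 + \frac{\left(\frac{586}{-769} + \frac{289}{-169}\right) - 452}{\frac{1660}{123} - 1175} = -3607 + \frac{\left(586 \left(- \frac{1}{769}\right) + 289 \left(- \frac{1}{169}\right)\right) - 452}{- \frac{142865}{123}} = -3607 + \left(\left(- \frac{586}{769} - \frac{289}{169}\right) - 452\right) \left(- \frac{123}{142865}\right) = -3607 + \left(- \frac{321275}{129961} - 452\right) \left(- \frac{123}{142865}\right) = -3607 - - \frac{7264828581}{18566878265} = -3607 + \frac{7264828581}{18566878265} = - \frac{66963465073274}{18566878265}$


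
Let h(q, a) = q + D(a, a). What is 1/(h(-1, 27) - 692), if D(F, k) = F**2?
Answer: 1/36 ≈ 0.027778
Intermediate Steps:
h(q, a) = q + a**2
1/(h(-1, 27) - 692) = 1/((-1 + 27**2) - 692) = 1/((-1 + 729) - 692) = 1/(728 - 692) = 1/36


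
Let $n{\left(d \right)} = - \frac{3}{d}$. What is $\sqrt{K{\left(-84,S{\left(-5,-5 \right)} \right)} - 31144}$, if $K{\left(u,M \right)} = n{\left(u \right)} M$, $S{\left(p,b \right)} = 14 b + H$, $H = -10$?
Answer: $\frac{2 i \sqrt{381549}}{7} \approx 176.48 i$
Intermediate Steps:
$S{\left(p,b \right)} = -10 + 14 b$ ($S{\left(p,b \right)} = 14 b - 10 = -10 + 14 b$)
$K{\left(u,M \right)} = - \frac{3 M}{u}$ ($K{\left(u,M \right)} = - \frac{3}{u} M = - \frac{3 M}{u}$)
$\sqrt{K{\left(-84,S{\left(-5,-5 \right)} \right)} - 31144} = \sqrt{- \frac{3 \left(-10 + 14 \left(-5\right)\right)}{-84} - 31144} = \sqrt{\left(-3\right) \left(-10 - 70\right) \left(- \frac{1}{84}\right) - 31144} = \sqrt{\left(-3\right) \left(-80\right) \left(- \frac{1}{84}\right) - 31144} = \sqrt{- \frac{20}{7} - 31144} = \sqrt{- \frac{218028}{7}} = \frac{2 i \sqrt{381549}}{7}$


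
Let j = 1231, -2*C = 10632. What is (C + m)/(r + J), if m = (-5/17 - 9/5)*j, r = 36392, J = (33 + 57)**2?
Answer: -47927/270130 ≈ -0.17742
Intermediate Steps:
J = 8100 (J = 90**2 = 8100)
C = -5316 (C = -1/2*10632 = -5316)
m = -219118/85 (m = (-5/17 - 9/5)*1231 = -178/85*1231 = -219118/85 ≈ -2577.9)
(C + m)/(r + J) = (-5316 - 219118/85)/(36392 + 8100) = -670978/85/44492 = -670978/85*1/44492 = -47927/270130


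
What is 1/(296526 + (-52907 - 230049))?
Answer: 1/13570 ≈ 7.3692e-5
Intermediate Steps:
1/(296526 + (-52907 - 230049)) = 1/(296526 - 282956) = 1/13570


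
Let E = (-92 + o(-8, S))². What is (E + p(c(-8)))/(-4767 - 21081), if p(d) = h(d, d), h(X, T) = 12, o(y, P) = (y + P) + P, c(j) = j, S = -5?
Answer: -1514/3231 ≈ -0.46859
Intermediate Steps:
o(y, P) = y + 2*P (o(y, P) = (P + y) + P = y + 2*P)
p(d) = 12
E = 12100 (E = (-92 + (-8 + 2*(-5)))² = (-92 + (-8 - 10))² = (-92 - 18)² = (-110)² = 12100)
(E + p(c(-8)))/(-4767 - 21081) = (12100 + 12)/(-4767 - 21081) = 12112/(-25848) = 12112*(-1/25848) = -1514/3231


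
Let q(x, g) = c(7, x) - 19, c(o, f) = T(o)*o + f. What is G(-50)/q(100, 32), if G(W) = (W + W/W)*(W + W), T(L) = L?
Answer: 490/13 ≈ 37.692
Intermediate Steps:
G(W) = 2*W*(1 + W) (G(W) = (W + 1)*(2*W) = (1 + W)*(2*W) = 2*W*(1 + W))
c(o, f) = f + o² (c(o, f) = o*o + f = o² + f = f + o²)
q(x, g) = 30 + x (q(x, g) = (x + 7²) - 19 = (x + 49) - 19 = (49 + x) - 19 = 30 + x)
G(-50)/q(100, 32) = (2*(-50)*(1 - 50))/(30 + 100) = (2*(-50)*(-49))/130 = 4900*(1/130) = 490/13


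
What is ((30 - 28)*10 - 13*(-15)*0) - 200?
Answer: -180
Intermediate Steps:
((30 - 28)*10 - 13*(-15)*0) - 200 = (2*10 + 195*0) - 200 = (20 + 0) - 200 = 20 - 200 = -180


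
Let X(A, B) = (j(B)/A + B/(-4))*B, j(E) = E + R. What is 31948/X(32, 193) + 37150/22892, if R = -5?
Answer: -1710107939/748877442 ≈ -2.2836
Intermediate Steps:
j(E) = -5 + E (j(E) = E - 5 = -5 + E)
X(A, B) = B*(-B/4 + (-5 + B)/A) (X(A, B) = ((-5 + B)/A + B/(-4))*B = ((-5 + B)/A + B*(-¼))*B = ((-5 + B)/A - B/4)*B = (-B/4 + (-5 + B)/A)*B = B*(-B/4 + (-5 + B)/A))
31948/X(32, 193) + 37150/22892 = 31948/(((¼)*193*(-20 + 4*193 - 1*32*193)/32)) + 37150/22892 = 31948/(((¼)*193*(1/32)*(-20 + 772 - 6176))) + 37150*(1/22892) = 31948/(((¼)*193*(1/32)*(-5424))) + 18575/11446 = 31948/(-65427/8) + 18575/11446 = 31948*(-8/65427) + 18575/11446 = -255584/65427 + 18575/11446 = -1710107939/748877442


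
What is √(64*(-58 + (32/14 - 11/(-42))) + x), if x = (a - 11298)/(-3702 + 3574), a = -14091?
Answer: I*√378269430/336 ≈ 57.884*I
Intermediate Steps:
x = 25389/128 (x = (-14091 - 11298)/(-3702 + 3574) = -25389/(-128) = -25389*(-1/128) = 25389/128 ≈ 198.35)
√(64*(-58 + (32/14 - 11/(-42))) + x) = √(64*(-58 + (32/14 - 11/(-42))) + 25389/128) = √(64*(-58 + (32*(1/14) - 11*(-1/42))) + 25389/128) = √(64*(-58 + (16/7 + 11/42)) + 25389/128) = √(64*(-58 + 107/42) + 25389/128) = √(64*(-2329/42) + 25389/128) = √(-74528/21 + 25389/128) = √(-9006415/2688) = I*√378269430/336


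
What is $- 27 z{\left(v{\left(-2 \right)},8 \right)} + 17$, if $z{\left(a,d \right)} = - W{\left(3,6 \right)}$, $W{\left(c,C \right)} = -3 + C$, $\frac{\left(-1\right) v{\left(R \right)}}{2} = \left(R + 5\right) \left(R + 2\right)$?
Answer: $98$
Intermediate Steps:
$v{\left(R \right)} = - 2 \left(2 + R\right) \left(5 + R\right)$ ($v{\left(R \right)} = - 2 \left(R + 5\right) \left(R + 2\right) = - 2 \left(5 + R\right) \left(2 + R\right) = - 2 \left(2 + R\right) \left(5 + R\right)$)
$z{\left(a,d \right)} = -3$ ($z{\left(a,d \right)} = - (-3 + 6) = \left(-1\right) 3 = -3$)
$- 27 z{\left(v{\left(-2 \right)},8 \right)} + 17 = \left(-27\right) \left(-3\right) + 17 = 81 + 17 = 98$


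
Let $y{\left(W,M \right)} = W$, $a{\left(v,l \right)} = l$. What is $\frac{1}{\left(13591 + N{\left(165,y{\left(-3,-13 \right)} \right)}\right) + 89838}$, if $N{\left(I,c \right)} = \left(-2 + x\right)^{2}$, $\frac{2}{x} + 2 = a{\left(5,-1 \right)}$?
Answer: $\frac{9}{930925} \approx 9.6678 \cdot 10^{-6}$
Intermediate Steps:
$x = - \frac{2}{3}$ ($x = \frac{2}{-2 - 1} = \frac{2}{-3} = 2 \left(- \frac{1}{3}\right) = - \frac{2}{3} \approx -0.66667$)
$N{\left(I,c \right)} = \frac{64}{9}$ ($N{\left(I,c \right)} = \left(-2 - \frac{2}{3}\right)^{2} = \left(- \frac{8}{3}\right)^{2} = \frac{64}{9}$)
$\frac{1}{\left(13591 + N{\left(165,y{\left(-3,-13 \right)} \right)}\right) + 89838} = \frac{1}{\left(13591 + \frac{64}{9}\right) + 89838} = \frac{1}{\frac{122383}{9} + 89838} = \frac{1}{\frac{930925}{9}} = \frac{9}{930925}$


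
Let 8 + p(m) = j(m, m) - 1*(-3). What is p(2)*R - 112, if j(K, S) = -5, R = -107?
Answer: 958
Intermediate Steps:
p(m) = -10 (p(m) = -8 + (-5 - 1*(-3)) = -8 + (-5 + 3) = -8 - 2 = -10)
p(2)*R - 112 = -10*(-107) - 112 = 1070 - 112 = 958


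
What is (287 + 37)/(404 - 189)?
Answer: 324/215 ≈ 1.5070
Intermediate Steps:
(287 + 37)/(404 - 189) = 324/215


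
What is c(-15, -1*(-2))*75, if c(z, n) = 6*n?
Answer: 900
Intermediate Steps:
c(-15, -1*(-2))*75 = (6*(-1*(-2)))*75 = (6*2)*75 = 12*75 = 900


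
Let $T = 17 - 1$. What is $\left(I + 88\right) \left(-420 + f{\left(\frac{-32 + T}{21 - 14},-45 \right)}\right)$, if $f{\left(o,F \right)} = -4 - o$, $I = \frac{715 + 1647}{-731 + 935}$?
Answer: $- \frac{713892}{17} \approx -41994.0$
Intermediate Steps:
$T = 16$ ($T = 17 - 1 = 16$)
$I = \frac{1181}{102}$ ($I = \frac{2362}{204} = 2362 \cdot \frac{1}{204} = \frac{1181}{102} \approx 11.578$)
$\left(I + 88\right) \left(-420 + f{\left(\frac{-32 + T}{21 - 14},-45 \right)}\right) = \left(\frac{1181}{102} + 88\right) \left(-420 - \left(4 + \frac{-32 + 16}{21 - 14}\right)\right) = \frac{10157 \left(-420 - \left(4 - \frac{16}{7}\right)\right)}{102} = \frac{10157 \left(-420 - \frac{12}{7}\right)}{102} = \frac{10157}{102} \left(- \frac{2952}{7}\right) = - \frac{713892}{17}$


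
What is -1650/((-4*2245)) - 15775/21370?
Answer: -531995/959513 ≈ -0.55444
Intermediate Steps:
-1650/((-4*2245)) - 15775/21370 = -1650/(-8980) - 15775*1/21370 = -1650*(-1/8980) - 3155/4274 = 165/898 - 3155/4274 = -531995/959513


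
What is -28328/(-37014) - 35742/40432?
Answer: -6342739/53448216 ≈ -0.11867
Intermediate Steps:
-28328/(-37014) - 35742/40432 = -28328*(-1/37014) - 35742*1/40432 = 14164/18507 - 2553/2888 = -6342739/53448216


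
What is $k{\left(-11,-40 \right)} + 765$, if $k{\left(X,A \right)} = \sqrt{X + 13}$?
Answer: $765 + \sqrt{2} \approx 766.41$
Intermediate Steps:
$k{\left(X,A \right)} = \sqrt{13 + X}$
$k{\left(-11,-40 \right)} + 765 = \sqrt{13 - 11} + 765 = \sqrt{2} + 765 = 765 + \sqrt{2}$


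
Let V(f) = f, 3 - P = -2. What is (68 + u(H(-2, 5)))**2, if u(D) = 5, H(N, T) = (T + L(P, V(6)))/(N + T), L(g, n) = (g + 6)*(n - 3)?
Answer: 5329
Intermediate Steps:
P = 5 (P = 3 - 1*(-2) = 3 + 2 = 5)
L(g, n) = (-3 + n)*(6 + g) (L(g, n) = (6 + g)*(-3 + n) = (-3 + n)*(6 + g))
H(N, T) = (33 + T)/(N + T) (H(N, T) = (T + (-18 - 3*5 + 6*6 + 5*6))/(N + T) = (T + (-18 - 15 + 36 + 30))/(N + T) = (T + 33)/(N + T) = (33 + T)/(N + T))
(68 + u(H(-2, 5)))**2 = (68 + 5)**2 = 73**2 = 5329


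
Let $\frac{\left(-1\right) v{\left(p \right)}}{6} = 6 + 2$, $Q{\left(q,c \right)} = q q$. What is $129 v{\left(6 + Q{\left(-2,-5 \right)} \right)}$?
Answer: $-6192$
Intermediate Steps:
$Q{\left(q,c \right)} = q^{2}$
$v{\left(p \right)} = -48$ ($v{\left(p \right)} = - 6 \left(6 + 2\right) = \left(-6\right) 8 = -48$)
$129 v{\left(6 + Q{\left(-2,-5 \right)} \right)} = 129 \left(-48\right) = -6192$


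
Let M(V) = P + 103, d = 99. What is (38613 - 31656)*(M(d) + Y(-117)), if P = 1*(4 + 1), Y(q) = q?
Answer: -62613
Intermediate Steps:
P = 5 (P = 1*5 = 5)
M(V) = 108 (M(V) = 5 + 103 = 108)
(38613 - 31656)*(M(d) + Y(-117)) = (38613 - 31656)*(108 - 117) = 6957*(-9) = -62613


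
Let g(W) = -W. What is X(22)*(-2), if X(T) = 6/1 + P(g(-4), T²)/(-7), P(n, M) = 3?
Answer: -78/7 ≈ -11.143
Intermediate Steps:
X(T) = 39/7 (X(T) = 6/1 + 3/(-7) = 6*1 + 3*(-⅐) = 6 - 3/7 = 39/7)
X(22)*(-2) = (39/7)*(-2) = -78/7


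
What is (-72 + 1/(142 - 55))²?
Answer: 39225169/7569 ≈ 5182.3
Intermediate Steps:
(-72 + 1/(142 - 55))² = (-72 + 1/87)² = (-6263/87)² = 39225169/7569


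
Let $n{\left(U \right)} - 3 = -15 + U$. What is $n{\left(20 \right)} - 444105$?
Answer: $-444097$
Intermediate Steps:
$n{\left(U \right)} = -12 + U$ ($n{\left(U \right)} = 3 + \left(-15 + U\right) = -12 + U$)
$n{\left(20 \right)} - 444105 = \left(-12 + 20\right) - 444105 = 8 - 444105 = -444097$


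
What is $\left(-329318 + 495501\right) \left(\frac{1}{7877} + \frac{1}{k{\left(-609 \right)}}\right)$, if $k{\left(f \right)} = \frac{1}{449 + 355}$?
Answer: $\frac{1052455052947}{7877} \approx 1.3361 \cdot 10^{8}$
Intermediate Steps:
$k{\left(f \right)} = \frac{1}{804}$
$\left(-329318 + 495501\right) \left(\frac{1}{7877} + \frac{1}{k{\left(-609 \right)}}\right) = \left(-329318 + 495501\right) \left(\frac{1}{7877} + \frac{1}{\frac{1}{804}}\right) = 166183 \left(\frac{1}{7877} + 804\right) = 166183 \cdot \frac{6333109}{7877} = \frac{1052455052947}{7877}$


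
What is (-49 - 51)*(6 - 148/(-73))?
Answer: -58600/73 ≈ -802.74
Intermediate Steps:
(-49 - 51)*(6 - 148/(-73)) = -100*(6 - 148*(-1/73)) = -100*(6 + 148/73) = -100*586/73 = -58600/73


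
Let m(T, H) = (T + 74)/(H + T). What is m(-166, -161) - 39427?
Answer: -12892537/327 ≈ -39427.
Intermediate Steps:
m(T, H) = (74 + T)/(H + T)
m(-166, -161) - 39427 = (74 - 166)/(-161 - 166) - 39427 = -92/(-327) - 39427 = -1/327*(-92) - 39427 = 92/327 - 39427 = -12892537/327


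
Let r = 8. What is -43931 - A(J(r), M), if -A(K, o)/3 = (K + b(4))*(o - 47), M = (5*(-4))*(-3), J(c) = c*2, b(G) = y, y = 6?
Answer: -43073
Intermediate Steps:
b(G) = 6
J(c) = 2*c
M = 60 (M = -20*(-3) = 60)
A(K, o) = -3*(-47 + o)*(6 + K) (A(K, o) = -3*(K + 6)*(o - 47) = -3*(6 + K)*(-47 + o) = -3*(-47 + o)*(6 + K))
-43931 - A(J(r), M) = -43931 - (846 - 18*60 + 141*(2*8) - 3*2*8*60) = -43931 - (846 - 1080 + 141*16 - 3*16*60) = -43931 - (846 - 1080 + 2256 - 2880) = -43931 - 1*(-858) = -43931 + 858 = -43073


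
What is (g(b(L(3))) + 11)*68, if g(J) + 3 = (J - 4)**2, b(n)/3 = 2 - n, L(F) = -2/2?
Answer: 2244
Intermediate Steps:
L(F) = -1 (L(F) = -2*1/2 = -1)
b(n) = 6 - 3*n (b(n) = 3*(2 - n) = 6 - 3*n)
g(J) = -3 + (-4 + J)**2 (g(J) = -3 + (J - 4)**2 = -3 + (-4 + J)**2)
(g(b(L(3))) + 11)*68 = ((-3 + (-4 + (6 - 3*(-1)))**2) + 11)*68 = ((-3 + (-4 + (6 + 3))**2) + 11)*68 = ((-3 + (-4 + 9)**2) + 11)*68 = ((-3 + 5**2) + 11)*68 = ((-3 + 25) + 11)*68 = (22 + 11)*68 = 33*68 = 2244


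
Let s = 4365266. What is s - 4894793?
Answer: -529527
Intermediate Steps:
s - 4894793 = 4365266 - 4894793 = -529527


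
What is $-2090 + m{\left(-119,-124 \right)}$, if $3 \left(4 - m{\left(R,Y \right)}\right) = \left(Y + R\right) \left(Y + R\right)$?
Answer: $-21769$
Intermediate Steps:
$m{\left(R,Y \right)} = 4 - \frac{\left(R + Y\right)^{2}}{3}$ ($m{\left(R,Y \right)} = 4 - \frac{\left(Y + R\right) \left(Y + R\right)}{3} = 4 - \frac{\left(R + Y\right) \left(R + Y\right)}{3} = 4 - \frac{\left(R + Y\right)^{2}}{3}$)
$-2090 + m{\left(-119,-124 \right)} = -2090 + \left(4 - \frac{\left(-119 - 124\right)^{2}}{3}\right) = -2090 + \left(4 - \frac{\left(-243\right)^{2}}{3}\right) = -2090 + \left(4 - 19683\right) = -2090 - 19679 = -21769$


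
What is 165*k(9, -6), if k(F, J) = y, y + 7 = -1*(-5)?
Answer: -330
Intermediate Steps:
y = -2 (y = -7 - 1*(-5) = -7 + 5 = -2)
k(F, J) = -2
165*k(9, -6) = 165*(-2) = -330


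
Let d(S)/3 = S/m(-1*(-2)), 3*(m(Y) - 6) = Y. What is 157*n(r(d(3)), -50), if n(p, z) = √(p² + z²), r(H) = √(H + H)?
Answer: 157*√250270/10 ≈ 7854.2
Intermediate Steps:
m(Y) = 6 + Y/3
d(S) = 9*S/20 (d(S) = 3*(S/(6 + (-1*(-2))/3)) = 3*(S/(6 + (⅓)*2)) = 3*(S/(6 + ⅔)) = 3*(S/(20/3)) = 3*(S*(3/20)) = 3*(3*S/20) = 9*S/20)
r(H) = √2*√H (r(H) = √(2*H) = √2*√H)
157*n(r(d(3)), -50) = 157*√((√2*√((9/20)*3))² + (-50)²) = 157*√((√2*√(27/20))² + 2500) = 157*√((√2*(3*√15/10))² + 2500) = 157*√((3*√30/10)² + 2500) = 157*√(27/10 + 2500) = 157*√(25027/10) = 157*(√250270/10) = 157*√250270/10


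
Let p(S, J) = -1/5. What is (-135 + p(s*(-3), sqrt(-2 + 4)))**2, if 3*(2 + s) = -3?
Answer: 456976/25 ≈ 18279.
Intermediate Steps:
s = -3 (s = -2 + (1/3)*(-3) = -2 - 1 = -3)
p(S, J) = -1/5 (p(S, J) = -1*1/5 = -1/5)
(-135 + p(s*(-3), sqrt(-2 + 4)))**2 = (-135 - 1/5)**2 = (-676/5)**2 = 456976/25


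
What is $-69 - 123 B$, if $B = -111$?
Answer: $13584$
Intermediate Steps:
$-69 - 123 B = -69 - -13653 = -69 + 13653 = 13584$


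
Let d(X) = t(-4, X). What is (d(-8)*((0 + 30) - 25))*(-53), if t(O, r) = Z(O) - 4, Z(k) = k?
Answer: 2120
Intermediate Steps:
t(O, r) = -4 + O (t(O, r) = O - 4 = -4 + O)
d(X) = -8 (d(X) = -4 - 4 = -8)
(d(-8)*((0 + 30) - 25))*(-53) = -8*((0 + 30) - 25)*(-53) = -8*(30 - 25)*(-53) = -8*5*(-53) = -40*(-53) = 2120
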